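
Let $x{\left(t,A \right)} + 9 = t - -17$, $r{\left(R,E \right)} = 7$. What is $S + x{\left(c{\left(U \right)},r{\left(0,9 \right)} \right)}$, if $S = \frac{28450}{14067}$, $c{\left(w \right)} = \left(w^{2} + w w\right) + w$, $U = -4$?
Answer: $\frac{534862}{14067} \approx 38.022$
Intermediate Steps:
$c{\left(w \right)} = w + 2 w^{2}$ ($c{\left(w \right)} = \left(w^{2} + w^{2}\right) + w = 2 w^{2} + w = w + 2 w^{2}$)
$S = \frac{28450}{14067}$ ($S = 28450 \cdot \frac{1}{14067} = \frac{28450}{14067} \approx 2.0225$)
$x{\left(t,A \right)} = 8 + t$ ($x{\left(t,A \right)} = -9 + \left(t - -17\right) = -9 + \left(t + 17\right) = -9 + \left(17 + t\right) = 8 + t$)
$S + x{\left(c{\left(U \right)},r{\left(0,9 \right)} \right)} = \frac{28450}{14067} - \left(-8 + 4 \left(1 + 2 \left(-4\right)\right)\right) = \frac{28450}{14067} - \left(-8 + 4 \left(1 - 8\right)\right) = \frac{28450}{14067} + \left(8 - -28\right) = \frac{28450}{14067} + \left(8 + 28\right) = \frac{28450}{14067} + 36 = \frac{534862}{14067}$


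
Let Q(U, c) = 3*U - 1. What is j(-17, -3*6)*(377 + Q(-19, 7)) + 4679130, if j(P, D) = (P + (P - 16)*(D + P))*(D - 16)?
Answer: -7663618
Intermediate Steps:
j(P, D) = (-16 + D)*(P + (-16 + P)*(D + P)) (j(P, D) = (P + (-16 + P)*(D + P))*(-16 + D) = (-16 + D)*(P + (-16 + P)*(D + P)))
Q(U, c) = -1 + 3*U
j(-17, -3*6)*(377 + Q(-19, 7)) + 4679130 = (-16*(-3*6)**2 - 16*(-17)**2 + 240*(-17) + 256*(-3*6) - 3*6*(-17)**2 - 17*(-3*6)**2 - 31*(-3*6)*(-17))*(377 + (-1 + 3*(-19))) + 4679130 = (-16*(-18)**2 - 16*289 - 4080 + 256*(-18) - 18*289 - 17*(-18)**2 - 31*(-18)*(-17))*(377 + (-1 - 57)) + 4679130 = (-16*324 - 4624 - 4080 - 4608 - 5202 - 17*324 - 9486)*(377 - 58) + 4679130 = (-5184 - 4624 - 4080 - 4608 - 5202 - 5508 - 9486)*319 + 4679130 = -38692*319 + 4679130 = -12342748 + 4679130 = -7663618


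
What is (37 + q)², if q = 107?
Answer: 20736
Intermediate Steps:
(37 + q)² = (37 + 107)² = 144² = 20736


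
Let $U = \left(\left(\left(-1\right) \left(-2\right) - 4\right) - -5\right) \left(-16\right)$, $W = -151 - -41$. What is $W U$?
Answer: $5280$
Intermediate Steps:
$W = -110$ ($W = -151 + 41 = -110$)
$U = -48$ ($U = \left(\left(2 - 4\right) + 5\right) \left(-16\right) = \left(-2 + 5\right) \left(-16\right) = 3 \left(-16\right) = -48$)
$W U = \left(-110\right) \left(-48\right) = 5280$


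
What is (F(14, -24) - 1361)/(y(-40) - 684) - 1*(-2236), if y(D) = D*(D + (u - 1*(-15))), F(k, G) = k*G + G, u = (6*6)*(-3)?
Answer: 10364375/4636 ≈ 2235.6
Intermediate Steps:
u = -108 (u = 36*(-3) = -108)
F(k, G) = G + G*k (F(k, G) = G*k + G = G + G*k)
y(D) = D*(-93 + D) (y(D) = D*(D + (-108 - 1*(-15))) = D*(D + (-108 + 15)) = D*(D - 93) = D*(-93 + D))
(F(14, -24) - 1361)/(y(-40) - 684) - 1*(-2236) = (-24*(1 + 14) - 1361)/(-40*(-93 - 40) - 684) - 1*(-2236) = (-24*15 - 1361)/(-40*(-133) - 684) + 2236 = (-360 - 1361)/(5320 - 684) + 2236 = -1721/4636 + 2236 = 10364375/4636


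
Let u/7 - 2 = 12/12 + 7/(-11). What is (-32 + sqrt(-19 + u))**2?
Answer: 11237/11 - 192*I*sqrt(33)/11 ≈ 1021.5 - 100.27*I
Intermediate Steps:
u = 182/11 (u = 14 + 7*(12/12 + 7/(-11)) = 14 + 7*(12*(1/12) + 7*(-1/11)) = 14 + 7*(1 - 7/11) = 14 + 7*(4/11) = 14 + 28/11 = 182/11 ≈ 16.545)
(-32 + sqrt(-19 + u))**2 = (-32 + sqrt(-19 + 182/11))**2 = (-32 + sqrt(-27/11))**2 = (-32 + 3*I*sqrt(33)/11)**2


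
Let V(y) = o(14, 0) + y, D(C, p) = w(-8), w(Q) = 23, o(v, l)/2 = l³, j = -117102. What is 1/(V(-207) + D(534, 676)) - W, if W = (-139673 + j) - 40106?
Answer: 54626103/184 ≈ 2.9688e+5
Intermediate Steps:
o(v, l) = 2*l³
D(C, p) = 23
V(y) = y (V(y) = 2*0³ + y = 2*0 + y = 0 + y = y)
W = -296881 (W = (-139673 - 117102) - 40106 = -256775 - 40106 = -296881)
1/(V(-207) + D(534, 676)) - W = 1/(-207 + 23) - 1*(-296881) = 1/(-184) + 296881 = -1/184 + 296881 = 54626103/184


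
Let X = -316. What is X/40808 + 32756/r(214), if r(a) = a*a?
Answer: 82639707/116802698 ≈ 0.70752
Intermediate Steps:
r(a) = a²
X/40808 + 32756/r(214) = -316/40808 + 32756/(214²) = -316*1/40808 + 32756/45796 = -79/10202 + 32756*(1/45796) = -79/10202 + 8189/11449 = 82639707/116802698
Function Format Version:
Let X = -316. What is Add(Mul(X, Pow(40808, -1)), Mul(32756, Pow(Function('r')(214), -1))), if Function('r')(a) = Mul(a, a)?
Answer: Rational(82639707, 116802698) ≈ 0.70752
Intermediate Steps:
Function('r')(a) = Pow(a, 2)
Add(Mul(X, Pow(40808, -1)), Mul(32756, Pow(Function('r')(214), -1))) = Add(Mul(-316, Pow(40808, -1)), Mul(32756, Pow(Pow(214, 2), -1))) = Add(Mul(-316, Rational(1, 40808)), Mul(32756, Pow(45796, -1))) = Add(Rational(-79, 10202), Mul(32756, Rational(1, 45796))) = Add(Rational(-79, 10202), Rational(8189, 11449)) = Rational(82639707, 116802698)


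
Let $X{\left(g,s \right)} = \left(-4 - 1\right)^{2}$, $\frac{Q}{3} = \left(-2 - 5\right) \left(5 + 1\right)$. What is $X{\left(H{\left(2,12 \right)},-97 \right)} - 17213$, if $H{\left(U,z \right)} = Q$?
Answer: $-17188$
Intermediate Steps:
$Q = -126$ ($Q = 3 \left(-2 - 5\right) \left(5 + 1\right) = 3 \left(\left(-7\right) 6\right) = 3 \left(-42\right) = -126$)
$H{\left(U,z \right)} = -126$
$X{\left(g,s \right)} = 25$ ($X{\left(g,s \right)} = \left(-5\right)^{2} = 25$)
$X{\left(H{\left(2,12 \right)},-97 \right)} - 17213 = 25 - 17213 = -17188$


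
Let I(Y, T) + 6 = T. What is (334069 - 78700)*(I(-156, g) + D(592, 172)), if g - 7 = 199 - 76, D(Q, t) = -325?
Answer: -51329169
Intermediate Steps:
g = 130 (g = 7 + (199 - 76) = 7 + 123 = 130)
I(Y, T) = -6 + T
(334069 - 78700)*(I(-156, g) + D(592, 172)) = (334069 - 78700)*((-6 + 130) - 325) = 255369*(124 - 325) = 255369*(-201) = -51329169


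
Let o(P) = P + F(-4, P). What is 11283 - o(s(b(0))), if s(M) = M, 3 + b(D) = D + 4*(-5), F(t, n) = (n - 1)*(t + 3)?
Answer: 11282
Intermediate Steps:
F(t, n) = (-1 + n)*(3 + t)
b(D) = -23 + D (b(D) = -3 + (D + 4*(-5)) = -3 + (D - 20) = -3 + (-20 + D) = -23 + D)
o(P) = 1 (o(P) = P + (-3 - 1*(-4) + 3*P + P*(-4)) = P + (-3 + 4 + 3*P - 4*P) = P + (1 - P) = 1)
11283 - o(s(b(0))) = 11283 - 1*1 = 11283 - 1 = 11282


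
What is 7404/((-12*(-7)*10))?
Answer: 617/70 ≈ 8.8143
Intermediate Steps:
7404/((-12*(-7)*10)) = 7404/((84*10)) = 7404/840 = 7404*(1/840) = 617/70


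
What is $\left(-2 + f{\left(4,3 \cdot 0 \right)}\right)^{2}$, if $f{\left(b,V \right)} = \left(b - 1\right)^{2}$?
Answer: $49$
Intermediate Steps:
$f{\left(b,V \right)} = \left(-1 + b\right)^{2}$
$\left(-2 + f{\left(4,3 \cdot 0 \right)}\right)^{2} = \left(-2 + \left(-1 + 4\right)^{2}\right)^{2} = \left(-2 + 3^{2}\right)^{2} = \left(-2 + 9\right)^{2} = 7^{2} = 49$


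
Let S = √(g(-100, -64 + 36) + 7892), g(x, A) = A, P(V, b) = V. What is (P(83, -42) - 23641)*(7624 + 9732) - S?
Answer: -408872648 - 2*√1966 ≈ -4.0887e+8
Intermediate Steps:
S = 2*√1966 (S = √((-64 + 36) + 7892) = √(-28 + 7892) = √7864 = 2*√1966 ≈ 88.679)
(P(83, -42) - 23641)*(7624 + 9732) - S = (83 - 23641)*(7624 + 9732) - 2*√1966 = -23558*17356 - 2*√1966 = -408872648 - 2*√1966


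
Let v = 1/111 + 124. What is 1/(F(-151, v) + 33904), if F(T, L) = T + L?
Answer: 111/3760348 ≈ 2.9519e-5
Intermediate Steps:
v = 13765/111 (v = 1/111 + 124 = 13765/111 ≈ 124.01)
F(T, L) = L + T
1/(F(-151, v) + 33904) = 1/((13765/111 - 151) + 33904) = 1/(-2996/111 + 33904) = 1/(3760348/111) = 111/3760348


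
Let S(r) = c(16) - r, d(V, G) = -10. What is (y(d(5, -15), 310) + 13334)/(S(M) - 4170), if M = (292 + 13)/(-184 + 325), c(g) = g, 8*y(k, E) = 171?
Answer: -15064863/4688152 ≈ -3.2134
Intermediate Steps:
y(k, E) = 171/8 (y(k, E) = (⅛)*171 = 171/8)
M = 305/141 ≈ 2.1631
S(r) = 16 - r
(y(d(5, -15), 310) + 13334)/(S(M) - 4170) = (171/8 + 13334)/((16 - 1*305/141) - 4170) = 106843/(8*((16 - 305/141) - 4170)) = 106843/(8*(1951/141 - 4170)) = 106843/(8*(-586019/141)) = (106843/8)*(-141/586019) = -15064863/4688152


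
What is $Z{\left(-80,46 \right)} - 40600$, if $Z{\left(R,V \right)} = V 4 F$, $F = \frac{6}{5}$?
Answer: $- \frac{201896}{5} \approx -40379.0$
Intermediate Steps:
$F = \frac{6}{5}$ ($F = 6 \cdot \frac{1}{5} = \frac{6}{5} \approx 1.2$)
$Z{\left(R,V \right)} = \frac{24 V}{5}$ ($Z{\left(R,V \right)} = V 4 \cdot \frac{6}{5} = 4 V \frac{6}{5} = \frac{24 V}{5}$)
$Z{\left(-80,46 \right)} - 40600 = \frac{24}{5} \cdot 46 - 40600 = \frac{1104}{5} - 40600 = - \frac{201896}{5}$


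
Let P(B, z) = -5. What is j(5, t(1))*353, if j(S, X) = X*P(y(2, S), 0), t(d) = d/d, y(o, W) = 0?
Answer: -1765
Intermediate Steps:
t(d) = 1
j(S, X) = -5*X (j(S, X) = X*(-5) = -5*X)
j(5, t(1))*353 = -5*1*353 = -5*353 = -1765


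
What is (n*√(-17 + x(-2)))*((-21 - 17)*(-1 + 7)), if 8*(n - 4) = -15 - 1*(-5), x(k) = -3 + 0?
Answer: -1254*I*√5 ≈ -2804.0*I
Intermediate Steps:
x(k) = -3
n = 11/4 (n = 4 + (-15 - 1*(-5))/8 = 4 + (-15 + 5)/8 = 4 + (⅛)*(-10) = 4 - 5/4 = 11/4 ≈ 2.7500)
(n*√(-17 + x(-2)))*((-21 - 17)*(-1 + 7)) = (11*√(-17 - 3)/4)*((-21 - 17)*(-1 + 7)) = (11*√(-20)/4)*(-38*6) = (11*(2*I*√5)/4)*(-228) = (11*I*√5/2)*(-228) = -1254*I*√5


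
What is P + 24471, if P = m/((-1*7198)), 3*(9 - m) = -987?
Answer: 88070960/3599 ≈ 24471.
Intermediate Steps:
m = 338 (m = 9 - 1/3*(-987) = 9 + 329 = 338)
P = -169/3599 (P = 338/((-1*7198)) = 338/(-7198) = 338*(-1/7198) = -169/3599 ≈ -0.046957)
P + 24471 = -169/3599 + 24471 = 88070960/3599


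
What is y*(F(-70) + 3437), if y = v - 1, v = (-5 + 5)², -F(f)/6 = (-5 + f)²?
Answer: 30313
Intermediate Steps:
F(f) = -6*(-5 + f)²
v = 0 (v = 0² = 0)
y = -1 (y = 0 - 1 = -1)
y*(F(-70) + 3437) = -(-6*(-5 - 70)² + 3437) = -(-6*(-75)² + 3437) = -(-6*5625 + 3437) = -(-33750 + 3437) = -1*(-30313) = 30313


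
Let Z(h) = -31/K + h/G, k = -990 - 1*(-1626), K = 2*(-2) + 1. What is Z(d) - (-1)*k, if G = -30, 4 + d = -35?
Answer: 19429/30 ≈ 647.63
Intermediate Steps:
K = -3 (K = -4 + 1 = -3)
k = 636 (k = -990 + 1626 = 636)
d = -39 (d = -4 - 35 = -39)
Z(h) = 31/3 - h/30 (Z(h) = -31/(-3) + h/(-30) = -31*(-⅓) + h*(-1/30) = 31/3 - h/30)
Z(d) - (-1)*k = (31/3 - 1/30*(-39)) - (-1)*636 = (31/3 + 13/10) - 1*(-636) = 349/30 + 636 = 19429/30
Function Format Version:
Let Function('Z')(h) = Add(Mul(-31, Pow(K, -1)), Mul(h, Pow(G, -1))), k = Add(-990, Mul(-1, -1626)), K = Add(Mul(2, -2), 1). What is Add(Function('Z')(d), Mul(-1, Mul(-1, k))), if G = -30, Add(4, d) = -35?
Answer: Rational(19429, 30) ≈ 647.63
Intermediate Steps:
K = -3 (K = Add(-4, 1) = -3)
k = 636 (k = Add(-990, 1626) = 636)
d = -39 (d = Add(-4, -35) = -39)
Function('Z')(h) = Add(Rational(31, 3), Mul(Rational(-1, 30), h)) (Function('Z')(h) = Add(Mul(-31, Pow(-3, -1)), Mul(h, Pow(-30, -1))) = Add(Mul(-31, Rational(-1, 3)), Mul(h, Rational(-1, 30))) = Add(Rational(31, 3), Mul(Rational(-1, 30), h)))
Add(Function('Z')(d), Mul(-1, Mul(-1, k))) = Add(Add(Rational(31, 3), Mul(Rational(-1, 30), -39)), Mul(-1, Mul(-1, 636))) = Add(Add(Rational(31, 3), Rational(13, 10)), Mul(-1, -636)) = Add(Rational(349, 30), 636) = Rational(19429, 30)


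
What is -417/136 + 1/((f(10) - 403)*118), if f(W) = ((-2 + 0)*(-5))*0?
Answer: -9915077/3233672 ≈ -3.0662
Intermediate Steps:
f(W) = 0 (f(W) = -2*(-5)*0 = 10*0 = 0)
-417/136 + 1/((f(10) - 403)*118) = -417/136 + 1/((0 - 403)*118) = -417*1/136 + (1/118)/(-403) = -417/136 - 1/403*1/118 = -417/136 - 1/47554 = -9915077/3233672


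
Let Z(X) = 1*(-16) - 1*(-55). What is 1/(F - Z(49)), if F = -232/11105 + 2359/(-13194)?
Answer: -146519370/5743513133 ≈ -0.025510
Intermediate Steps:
Z(X) = 39 (Z(X) = -16 + 55 = 39)
F = -29257703/146519370 (F = -232*1/11105 + 2359*(-1/13194) = -232/11105 - 2359/13194 = -29257703/146519370 ≈ -0.19968)
1/(F - Z(49)) = 1/(-29257703/146519370 - 1*39) = 1/(-29257703/146519370 - 39) = 1/(-5743513133/146519370) = -146519370/5743513133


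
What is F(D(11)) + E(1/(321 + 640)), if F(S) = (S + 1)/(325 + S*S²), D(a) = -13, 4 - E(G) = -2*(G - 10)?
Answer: -2397383/149916 ≈ -15.992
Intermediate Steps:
E(G) = -16 + 2*G (E(G) = 4 - (-2)*(G - 10) = 4 - (-2)*(-10 + G) = 4 - (20 - 2*G) = 4 + (-20 + 2*G) = -16 + 2*G)
F(S) = (1 + S)/(325 + S³)
F(D(11)) + E(1/(321 + 640)) = (1 - 13)/(325 + (-13)³) + (-16 + 2/(321 + 640)) = -12/(325 - 2197) + (-16 + 2/961) = -12/(-1872) + (-16 + 2*(1/961)) = -1/1872*(-12) + (-16 + 2/961) = 1/156 - 15374/961 = -2397383/149916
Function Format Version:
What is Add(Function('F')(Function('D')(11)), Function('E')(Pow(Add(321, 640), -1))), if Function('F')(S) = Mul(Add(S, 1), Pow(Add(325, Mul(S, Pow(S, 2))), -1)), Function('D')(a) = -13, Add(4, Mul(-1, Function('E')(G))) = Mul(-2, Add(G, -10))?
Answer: Rational(-2397383, 149916) ≈ -15.992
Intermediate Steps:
Function('E')(G) = Add(-16, Mul(2, G)) (Function('E')(G) = Add(4, Mul(-1, Mul(-2, Add(G, -10)))) = Add(4, Mul(-1, Mul(-2, Add(-10, G)))) = Add(4, Mul(-1, Add(20, Mul(-2, G)))) = Add(4, Add(-20, Mul(2, G))) = Add(-16, Mul(2, G)))
Function('F')(S) = Mul(Pow(Add(325, Pow(S, 3)), -1), Add(1, S)) (Function('F')(S) = Mul(Add(1, S), Pow(Add(325, Pow(S, 3)), -1)) = Mul(Pow(Add(325, Pow(S, 3)), -1), Add(1, S)))
Add(Function('F')(Function('D')(11)), Function('E')(Pow(Add(321, 640), -1))) = Add(Mul(Pow(Add(325, Pow(-13, 3)), -1), Add(1, -13)), Add(-16, Mul(2, Pow(Add(321, 640), -1)))) = Add(Mul(Pow(Add(325, -2197), -1), -12), Add(-16, Mul(2, Pow(961, -1)))) = Add(Mul(Pow(-1872, -1), -12), Add(-16, Mul(2, Rational(1, 961)))) = Add(Mul(Rational(-1, 1872), -12), Add(-16, Rational(2, 961))) = Add(Rational(1, 156), Rational(-15374, 961)) = Rational(-2397383, 149916)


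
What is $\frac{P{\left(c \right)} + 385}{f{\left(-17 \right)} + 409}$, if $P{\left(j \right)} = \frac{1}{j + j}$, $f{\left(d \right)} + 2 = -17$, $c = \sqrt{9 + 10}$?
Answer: $\frac{77}{78} + \frac{\sqrt{19}}{14820} \approx 0.98747$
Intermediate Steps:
$c = \sqrt{19} \approx 4.3589$
$f{\left(d \right)} = -19$ ($f{\left(d \right)} = -2 - 17 = -19$)
$P{\left(j \right)} = \frac{1}{2 j}$
$\frac{P{\left(c \right)} + 385}{f{\left(-17 \right)} + 409} = \frac{\frac{1}{2 \sqrt{19}} + 385}{-19 + 409} = \frac{\frac{\frac{1}{19} \sqrt{19}}{2} + 385}{390} = \left(\frac{\sqrt{19}}{38} + 385\right) \frac{1}{390} = \left(385 + \frac{\sqrt{19}}{38}\right) \frac{1}{390} = \frac{77}{78} + \frac{\sqrt{19}}{14820}$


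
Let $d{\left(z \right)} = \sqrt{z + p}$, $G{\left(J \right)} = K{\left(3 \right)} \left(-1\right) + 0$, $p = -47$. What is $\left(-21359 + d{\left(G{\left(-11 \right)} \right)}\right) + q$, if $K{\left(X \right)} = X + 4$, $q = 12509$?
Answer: $-8850 + 3 i \sqrt{6} \approx -8850.0 + 7.3485 i$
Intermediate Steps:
$K{\left(X \right)} = 4 + X$
$G{\left(J \right)} = -7$ ($G{\left(J \right)} = \left(4 + 3\right) \left(-1\right) + 0 = 7 \left(-1\right) + 0 = -7 + 0 = -7$)
$d{\left(z \right)} = \sqrt{-47 + z}$ ($d{\left(z \right)} = \sqrt{z - 47} = \sqrt{-47 + z}$)
$\left(-21359 + d{\left(G{\left(-11 \right)} \right)}\right) + q = \left(-21359 + \sqrt{-47 - 7}\right) + 12509 = \left(-21359 + \sqrt{-54}\right) + 12509 = \left(-21359 + 3 i \sqrt{6}\right) + 12509 = -8850 + 3 i \sqrt{6}$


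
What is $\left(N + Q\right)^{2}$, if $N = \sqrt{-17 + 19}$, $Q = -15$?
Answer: $\left(15 - \sqrt{2}\right)^{2} \approx 184.57$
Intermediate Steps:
$N = \sqrt{2} \approx 1.4142$
$\left(N + Q\right)^{2} = \left(\sqrt{2} - 15\right)^{2} = \left(-15 + \sqrt{2}\right)^{2}$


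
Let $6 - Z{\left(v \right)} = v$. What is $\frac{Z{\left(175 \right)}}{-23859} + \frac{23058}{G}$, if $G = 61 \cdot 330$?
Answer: $\frac{137492}{119295} \approx 1.1525$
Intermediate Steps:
$Z{\left(v \right)} = 6 - v$
$G = 20130$
$\frac{Z{\left(175 \right)}}{-23859} + \frac{23058}{G} = \frac{6 - 175}{-23859} + \frac{23058}{20130} = \left(6 - 175\right) \left(- \frac{1}{23859}\right) + 23058 \cdot \frac{1}{20130} = \left(-169\right) \left(- \frac{1}{23859}\right) + \frac{63}{55} = \frac{169}{23859} + \frac{63}{55} = \frac{137492}{119295}$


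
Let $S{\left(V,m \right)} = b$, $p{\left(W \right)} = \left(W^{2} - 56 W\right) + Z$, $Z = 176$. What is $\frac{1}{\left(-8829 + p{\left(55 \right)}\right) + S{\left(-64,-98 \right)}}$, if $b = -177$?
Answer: $- \frac{1}{8885} \approx -0.00011255$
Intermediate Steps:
$p{\left(W \right)} = 176 + W^{2} - 56 W$ ($p{\left(W \right)} = \left(W^{2} - 56 W\right) + 176 = 176 + W^{2} - 56 W$)
$S{\left(V,m \right)} = -177$
$\frac{1}{\left(-8829 + p{\left(55 \right)}\right) + S{\left(-64,-98 \right)}} = \frac{1}{\left(-8829 + \left(176 + 55^{2} - 3080\right)\right) - 177} = \frac{1}{\left(-8829 + \left(176 + 3025 - 3080\right)\right) - 177} = \frac{1}{\left(-8829 + 121\right) - 177} = \frac{1}{-8708 - 177} = \frac{1}{-8885} = - \frac{1}{8885}$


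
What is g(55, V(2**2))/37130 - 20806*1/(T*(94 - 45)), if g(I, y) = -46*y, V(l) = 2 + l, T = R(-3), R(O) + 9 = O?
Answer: 193091123/5458110 ≈ 35.377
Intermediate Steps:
R(O) = -9 + O
T = -12 (T = -9 - 3 = -12)
g(55, V(2**2))/37130 - 20806*1/(T*(94 - 45)) = -46*(2 + 2**2)/37130 - 20806*(-1/(12*(94 - 45))) = -46*(2 + 4)*(1/37130) - 20806/(49*(-12)) = -46*6*(1/37130) - 20806/(-588) = -276*1/37130 - 20806*(-1/588) = -138/18565 + 10403/294 = 193091123/5458110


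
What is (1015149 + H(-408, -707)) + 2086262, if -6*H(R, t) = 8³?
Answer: 9303977/3 ≈ 3.1013e+6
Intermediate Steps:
H(R, t) = -256/3 (H(R, t) = -⅙*8³ = -⅙*512 = -256/3)
(1015149 + H(-408, -707)) + 2086262 = (1015149 - 256/3) + 2086262 = 3045191/3 + 2086262 = 9303977/3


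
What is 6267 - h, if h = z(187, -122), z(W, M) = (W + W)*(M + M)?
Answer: 97523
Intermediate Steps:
z(W, M) = 4*M*W (z(W, M) = (2*W)*(2*M) = 4*M*W)
h = -91256 (h = 4*(-122)*187 = -91256)
6267 - h = 6267 - 1*(-91256) = 6267 + 91256 = 97523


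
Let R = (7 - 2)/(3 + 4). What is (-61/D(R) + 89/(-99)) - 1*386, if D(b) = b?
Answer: -233788/495 ≈ -472.30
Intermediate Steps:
R = 5/7 ≈ 0.71429
(-61/D(R) + 89/(-99)) - 1*386 = (-61/5/7 + 89/(-99)) - 1*386 = (-61*7/5 + 89*(-1/99)) - 386 = (-427/5 - 89/99) - 386 = -42718/495 - 386 = -233788/495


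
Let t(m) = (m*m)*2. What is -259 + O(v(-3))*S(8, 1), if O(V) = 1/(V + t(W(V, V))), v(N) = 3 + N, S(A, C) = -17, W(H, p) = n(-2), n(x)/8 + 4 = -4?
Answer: -2121745/8192 ≈ -259.00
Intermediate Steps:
n(x) = -64 (n(x) = -32 + 8*(-4) = -32 - 32 = -64)
W(H, p) = -64
t(m) = 2*m² (t(m) = m²*2 = 2*m²)
O(V) = 1/(8192 + V) (O(V) = 1/(V + 2*(-64)²) = 1/(V + 2*4096) = 1/(V + 8192) = 1/(8192 + V))
-259 + O(v(-3))*S(8, 1) = -259 - 17/(8192 + (3 - 3)) = -259 - 17/(8192 + 0) = -259 - 17/8192 = -2121745/8192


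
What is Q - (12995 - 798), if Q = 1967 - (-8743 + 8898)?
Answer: -10385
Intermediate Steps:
Q = 1812 (Q = 1967 - 1*155 = 1967 - 155 = 1812)
Q - (12995 - 798) = 1812 - (12995 - 798) = 1812 - 1*12197 = 1812 - 12197 = -10385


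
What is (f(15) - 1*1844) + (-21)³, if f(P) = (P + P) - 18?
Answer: -11093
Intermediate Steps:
f(P) = -18 + 2*P (f(P) = 2*P - 18 = -18 + 2*P)
(f(15) - 1*1844) + (-21)³ = ((-18 + 2*15) - 1*1844) + (-21)³ = ((-18 + 30) - 1844) - 9261 = (12 - 1844) - 9261 = -1832 - 9261 = -11093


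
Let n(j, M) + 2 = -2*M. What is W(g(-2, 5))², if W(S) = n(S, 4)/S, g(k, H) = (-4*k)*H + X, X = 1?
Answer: 100/1681 ≈ 0.059488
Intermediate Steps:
n(j, M) = -2 - 2*M
g(k, H) = 1 - 4*H*k (g(k, H) = (-4*k)*H + 1 = -4*H*k + 1 = 1 - 4*H*k)
W(S) = -10/S (W(S) = (-2 - 2*4)/S = (-2 - 8)/S = -10/S)
W(g(-2, 5))² = (-10/(1 - 4*5*(-2)))² = (-10/(1 + 40))² = (-10/41)² = 100/1681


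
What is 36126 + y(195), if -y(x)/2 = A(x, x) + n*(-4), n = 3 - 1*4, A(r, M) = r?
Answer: 35728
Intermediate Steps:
n = -1 (n = 3 - 4 = -1)
y(x) = -8 - 2*x (y(x) = -2*(x - 1*(-4)) = -2*(x + 4) = -2*(4 + x) = -8 - 2*x)
36126 + y(195) = 36126 + (-8 - 2*195) = 36126 + (-8 - 390) = 36126 - 398 = 35728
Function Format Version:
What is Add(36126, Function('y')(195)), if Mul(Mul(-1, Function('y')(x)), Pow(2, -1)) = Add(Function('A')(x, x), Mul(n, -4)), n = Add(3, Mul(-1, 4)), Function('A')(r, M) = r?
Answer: 35728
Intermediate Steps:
n = -1 (n = Add(3, -4) = -1)
Function('y')(x) = Add(-8, Mul(-2, x)) (Function('y')(x) = Mul(-2, Add(x, Mul(-1, -4))) = Mul(-2, Add(x, 4)) = Mul(-2, Add(4, x)) = Add(-8, Mul(-2, x)))
Add(36126, Function('y')(195)) = Add(36126, Add(-8, Mul(-2, 195))) = Add(36126, Add(-8, -390)) = Add(36126, -398) = 35728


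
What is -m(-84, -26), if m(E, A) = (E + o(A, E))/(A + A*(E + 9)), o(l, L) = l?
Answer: 55/962 ≈ 0.057173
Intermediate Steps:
m(E, A) = (A + E)/(A + A*(9 + E)) (m(E, A) = (E + A)/(A + A*(E + 9)) = (A + E)/(A + A*(9 + E)))
-m(-84, -26) = -(-26 - 84)/((-26)*(10 - 84)) = -(-1)*(-110)/(26*(-74)) = -(-1)*(-1)*(-110)/(26*74) = -1*(-55/962) = 55/962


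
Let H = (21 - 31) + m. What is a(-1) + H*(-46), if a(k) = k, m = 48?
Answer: -1749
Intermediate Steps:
H = 38 (H = (21 - 31) + 48 = -10 + 48 = 38)
a(-1) + H*(-46) = -1 + 38*(-46) = -1 - 1748 = -1749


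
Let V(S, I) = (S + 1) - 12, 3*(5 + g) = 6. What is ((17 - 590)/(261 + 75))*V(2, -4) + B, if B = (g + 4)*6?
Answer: 2391/112 ≈ 21.348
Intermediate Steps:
g = -3 (g = -5 + (⅓)*6 = -5 + 2 = -3)
V(S, I) = -11 + S (V(S, I) = (1 + S) - 12 = -11 + S)
B = 6 (B = (-3 + 4)*6 = 1*6 = 6)
((17 - 590)/(261 + 75))*V(2, -4) + B = ((17 - 590)/(261 + 75))*(-11 + 2) + 6 = -573/336*(-9) + 6 = -573*1/336*(-9) + 6 = -191/112*(-9) + 6 = 1719/112 + 6 = 2391/112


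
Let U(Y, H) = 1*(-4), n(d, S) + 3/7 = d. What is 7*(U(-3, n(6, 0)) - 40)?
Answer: -308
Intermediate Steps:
n(d, S) = -3/7 + d
U(Y, H) = -4
7*(U(-3, n(6, 0)) - 40) = 7*(-4 - 40) = 7*(-44) = -308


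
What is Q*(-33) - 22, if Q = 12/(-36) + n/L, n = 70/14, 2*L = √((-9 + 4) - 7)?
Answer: -11 + 55*I*√3 ≈ -11.0 + 95.263*I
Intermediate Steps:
L = I*√3 (L = √((-9 + 4) - 7)/2 = √(-5 - 7)/2 = √(-12)/2 = (2*I*√3)/2 = I*√3 ≈ 1.732*I)
n = 5 (n = 70*(1/14) = 5)
Q = -⅓ - 5*I*√3/3 (Q = 12/(-36) + 5/((I*√3)) = 12*(-1/36) + 5*(-I*√3/3) = -⅓ - 5*I*√3/3 ≈ -0.33333 - 2.8868*I)
Q*(-33) - 22 = (-⅓ - 5*I*√3/3)*(-33) - 22 = (11 + 55*I*√3) - 22 = -11 + 55*I*√3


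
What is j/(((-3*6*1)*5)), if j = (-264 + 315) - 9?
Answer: -7/15 ≈ -0.46667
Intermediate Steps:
j = 42 (j = 51 - 9 = 42)
j/(((-3*6*1)*5)) = 42/(((-3*6*1)*5)) = 42/((-18*1*5)) = 42/((-18*5)) = 42/(-90) = 42*(-1/90) = -7/15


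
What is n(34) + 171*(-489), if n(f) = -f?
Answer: -83653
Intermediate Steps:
n(34) + 171*(-489) = -1*34 + 171*(-489) = -34 - 83619 = -83653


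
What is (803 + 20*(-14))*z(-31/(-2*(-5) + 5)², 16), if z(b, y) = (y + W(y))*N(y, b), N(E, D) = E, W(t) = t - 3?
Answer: 242672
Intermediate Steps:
W(t) = -3 + t
z(b, y) = y*(-3 + 2*y) (z(b, y) = (y + (-3 + y))*y = (-3 + 2*y)*y = y*(-3 + 2*y))
(803 + 20*(-14))*z(-31/(-2*(-5) + 5)², 16) = (803 + 20*(-14))*(16*(-3 + 2*16)) = (803 - 280)*(16*(-3 + 32)) = 523*(16*29) = 523*464 = 242672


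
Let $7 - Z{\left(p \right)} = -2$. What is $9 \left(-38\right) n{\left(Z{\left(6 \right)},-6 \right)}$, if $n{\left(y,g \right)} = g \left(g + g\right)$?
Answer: $-24624$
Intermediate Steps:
$Z{\left(p \right)} = 9$ ($Z{\left(p \right)} = 7 - -2 = 7 + 2 = 9$)
$n{\left(y,g \right)} = 2 g^{2}$ ($n{\left(y,g \right)} = g 2 g = 2 g^{2}$)
$9 \left(-38\right) n{\left(Z{\left(6 \right)},-6 \right)} = 9 \left(-38\right) 2 \left(-6\right)^{2} = - 342 \cdot 2 \cdot 36 = \left(-342\right) 72 = -24624$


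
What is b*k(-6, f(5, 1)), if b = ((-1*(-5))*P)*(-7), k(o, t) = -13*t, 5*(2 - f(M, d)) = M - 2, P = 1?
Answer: 637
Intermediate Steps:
f(M, d) = 12/5 - M/5 (f(M, d) = 2 - (M - 2)/5 = 2 - (-2 + M)/5 = 2 + (2/5 - M/5) = 12/5 - M/5)
b = -35 (b = (-1*(-5)*1)*(-7) = (5*1)*(-7) = 5*(-7) = -35)
b*k(-6, f(5, 1)) = -(-455)*(12/5 - 1/5*5) = -(-455)*(12/5 - 1) = -(-455)*7/5 = -35*(-91/5) = 637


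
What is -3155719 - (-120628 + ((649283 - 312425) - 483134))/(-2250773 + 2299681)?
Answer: -38584909487/12227 ≈ -3.1557e+6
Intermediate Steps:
-3155719 - (-120628 + ((649283 - 312425) - 483134))/(-2250773 + 2299681) = -3155719 - (-120628 + (336858 - 483134))/48908 = -3155719 - (-120628 - 146276)/48908 = -3155719 - (-266904)/48908 = -3155719 - 1*(-66726/12227) = -3155719 + 66726/12227 = -38584909487/12227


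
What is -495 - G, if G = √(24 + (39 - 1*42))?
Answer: -495 - √21 ≈ -499.58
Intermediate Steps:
G = √21 (G = √(24 + (39 - 42)) = √(24 - 3) = √21 ≈ 4.5826)
-495 - G = -495 - √21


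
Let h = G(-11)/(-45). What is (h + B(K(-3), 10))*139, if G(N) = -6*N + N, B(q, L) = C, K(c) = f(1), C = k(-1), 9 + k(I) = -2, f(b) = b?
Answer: -15290/9 ≈ -1698.9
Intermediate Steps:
k(I) = -11 (k(I) = -9 - 2 = -11)
C = -11
K(c) = 1
B(q, L) = -11
G(N) = -5*N
h = -11/9 (h = -5*(-11)/(-45) = 55*(-1/45) = -11/9 ≈ -1.2222)
(h + B(K(-3), 10))*139 = (-11/9 - 11)*139 = -110/9*139 = -15290/9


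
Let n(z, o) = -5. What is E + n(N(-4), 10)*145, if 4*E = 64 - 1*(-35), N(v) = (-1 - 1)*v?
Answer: -2801/4 ≈ -700.25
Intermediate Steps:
N(v) = -2*v
E = 99/4 (E = (64 - 1*(-35))/4 = (64 + 35)/4 = (¼)*99 = 99/4 ≈ 24.750)
E + n(N(-4), 10)*145 = 99/4 - 5*145 = 99/4 - 725 = -2801/4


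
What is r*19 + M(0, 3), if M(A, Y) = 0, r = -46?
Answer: -874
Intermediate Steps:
r*19 + M(0, 3) = -46*19 + 0 = -874 + 0 = -874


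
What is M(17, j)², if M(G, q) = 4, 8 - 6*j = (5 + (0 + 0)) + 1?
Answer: 16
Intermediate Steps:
j = ⅓ (j = 4/3 - ((5 + (0 + 0)) + 1)/6 = 4/3 - ((5 + 0) + 1)/6 = 4/3 - (5 + 1)/6 = 4/3 - ⅙*6 = 4/3 - 1 = ⅓ ≈ 0.33333)
M(17, j)² = 4² = 16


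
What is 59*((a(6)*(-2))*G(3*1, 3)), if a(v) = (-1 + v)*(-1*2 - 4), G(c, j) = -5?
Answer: -17700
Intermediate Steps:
a(v) = 6 - 6*v (a(v) = (-1 + v)*(-2 - 4) = (-1 + v)*(-6) = 6 - 6*v)
59*((a(6)*(-2))*G(3*1, 3)) = 59*(((6 - 6*6)*(-2))*(-5)) = 59*(((6 - 36)*(-2))*(-5)) = 59*(-30*(-2)*(-5)) = 59*(60*(-5)) = 59*(-300) = -17700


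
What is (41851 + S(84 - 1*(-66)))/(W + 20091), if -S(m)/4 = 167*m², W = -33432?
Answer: 14988149/13341 ≈ 1123.5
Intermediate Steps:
S(m) = -668*m²
(41851 + S(84 - 1*(-66)))/(W + 20091) = (41851 - 668*(84 - 1*(-66))²)/(-33432 + 20091) = (41851 - 668*(84 + 66)²)/(-13341) = (41851 - 668*150²)*(-1/13341) = (41851 - 668*22500)*(-1/13341) = (41851 - 15030000)*(-1/13341) = -14988149*(-1/13341) = 14988149/13341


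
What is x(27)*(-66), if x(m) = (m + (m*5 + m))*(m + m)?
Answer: -673596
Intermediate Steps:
x(m) = 14*m² (x(m) = (m + (5*m + m))*(2*m) = (m + 6*m)*(2*m) = (7*m)*(2*m) = 14*m²)
x(27)*(-66) = (14*27²)*(-66) = (14*729)*(-66) = 10206*(-66) = -673596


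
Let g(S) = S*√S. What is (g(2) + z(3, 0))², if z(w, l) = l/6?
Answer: 8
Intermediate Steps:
z(w, l) = l/6 (z(w, l) = l*(⅙) = l/6)
g(S) = S^(3/2)
(g(2) + z(3, 0))² = (2^(3/2) + (⅙)*0)² = (2*√2 + 0)² = (2*√2)² = 8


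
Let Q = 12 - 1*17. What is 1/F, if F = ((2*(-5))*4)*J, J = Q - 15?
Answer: 1/800 ≈ 0.0012500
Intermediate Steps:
Q = -5 (Q = 12 - 17 = -5)
J = -20 (J = -5 - 15 = -20)
F = 800 (F = ((2*(-5))*4)*(-20) = -10*4*(-20) = -40*(-20) = 800)
1/F = 1/800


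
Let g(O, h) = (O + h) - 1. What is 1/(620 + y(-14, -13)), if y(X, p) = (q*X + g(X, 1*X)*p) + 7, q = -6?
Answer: 1/1088 ≈ 0.00091912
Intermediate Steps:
g(O, h) = -1 + O + h
y(X, p) = 7 - 6*X + p*(-1 + 2*X) (y(X, p) = (-6*X + (-1 + X + 1*X)*p) + 7 = (-6*X + (-1 + X + X)*p) + 7 = (-6*X + (-1 + 2*X)*p) + 7 = (-6*X + p*(-1 + 2*X)) + 7 = 7 - 6*X + p*(-1 + 2*X))
1/(620 + y(-14, -13)) = 1/(620 + (7 - 6*(-14) - 13*(-1 + 2*(-14)))) = 1/(620 + (7 + 84 - 13*(-1 - 28))) = 1/(620 + (7 + 84 - 13*(-29))) = 1/(620 + (7 + 84 + 377)) = 1/(620 + 468) = 1/1088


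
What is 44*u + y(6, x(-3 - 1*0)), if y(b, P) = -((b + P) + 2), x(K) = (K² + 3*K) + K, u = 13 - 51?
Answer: -1677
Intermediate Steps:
u = -38
x(K) = K² + 4*K
y(b, P) = -2 - P - b (y(b, P) = -((P + b) + 2) = -(2 + P + b) = -2 - P - b)
44*u + y(6, x(-3 - 1*0)) = 44*(-38) + (-2 - (-3 - 1*0)*(4 + (-3 - 1*0)) - 1*6) = -1672 + (-2 - (-3 + 0)*(4 + (-3 + 0)) - 6) = -1672 + (-2 - (-3)*(4 - 3) - 6) = -1672 + (-2 - (-3) - 6) = -1672 + (-2 - 1*(-3) - 6) = -1672 + (-2 + 3 - 6) = -1672 - 5 = -1677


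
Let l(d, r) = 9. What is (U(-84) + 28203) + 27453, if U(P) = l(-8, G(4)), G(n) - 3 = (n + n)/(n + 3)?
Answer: 55665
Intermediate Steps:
G(n) = 3 + 2*n/(3 + n) (G(n) = 3 + (n + n)/(n + 3) = 3 + (2*n)/(3 + n) = 3 + 2*n/(3 + n))
U(P) = 9
(U(-84) + 28203) + 27453 = (9 + 28203) + 27453 = 28212 + 27453 = 55665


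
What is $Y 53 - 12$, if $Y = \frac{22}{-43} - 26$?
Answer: $- \frac{60936}{43} \approx -1417.1$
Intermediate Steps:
$Y = - \frac{1140}{43}$ ($Y = 22 \left(- \frac{1}{43}\right) - 26 = - \frac{22}{43} - 26 = - \frac{1140}{43} \approx -26.512$)
$Y 53 - 12 = \left(- \frac{1140}{43}\right) 53 - 12 = - \frac{60420}{43} - 12 = - \frac{60936}{43}$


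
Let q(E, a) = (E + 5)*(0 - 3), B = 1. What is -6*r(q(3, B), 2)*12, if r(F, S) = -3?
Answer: 216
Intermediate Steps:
q(E, a) = -15 - 3*E (q(E, a) = (5 + E)*(-3) = -15 - 3*E)
-6*r(q(3, B), 2)*12 = -6*(-3)*12 = 18*12 = 216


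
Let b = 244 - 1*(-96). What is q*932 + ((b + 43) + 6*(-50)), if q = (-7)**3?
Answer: -319593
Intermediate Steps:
b = 340 (b = 244 + 96 = 340)
q = -343
q*932 + ((b + 43) + 6*(-50)) = -343*932 + ((340 + 43) + 6*(-50)) = -319676 + (383 - 300) = -319676 + 83 = -319593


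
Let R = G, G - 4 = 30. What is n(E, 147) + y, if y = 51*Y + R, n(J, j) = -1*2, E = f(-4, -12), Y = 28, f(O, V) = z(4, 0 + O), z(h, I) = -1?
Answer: 1460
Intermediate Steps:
G = 34 (G = 4 + 30 = 34)
R = 34
f(O, V) = -1
E = -1
n(J, j) = -2
y = 1462 (y = 51*28 + 34 = 1428 + 34 = 1462)
n(E, 147) + y = -2 + 1462 = 1460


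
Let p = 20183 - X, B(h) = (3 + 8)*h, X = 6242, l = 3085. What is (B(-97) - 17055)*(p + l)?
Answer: -308545172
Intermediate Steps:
B(h) = 11*h
p = 13941 (p = 20183 - 1*6242 = 20183 - 6242 = 13941)
(B(-97) - 17055)*(p + l) = (11*(-97) - 17055)*(13941 + 3085) = (-1067 - 17055)*17026 = -18122*17026 = -308545172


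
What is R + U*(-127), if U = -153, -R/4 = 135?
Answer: 18891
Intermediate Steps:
R = -540 (R = -4*135 = -540)
R + U*(-127) = -540 - 153*(-127) = -540 + 19431 = 18891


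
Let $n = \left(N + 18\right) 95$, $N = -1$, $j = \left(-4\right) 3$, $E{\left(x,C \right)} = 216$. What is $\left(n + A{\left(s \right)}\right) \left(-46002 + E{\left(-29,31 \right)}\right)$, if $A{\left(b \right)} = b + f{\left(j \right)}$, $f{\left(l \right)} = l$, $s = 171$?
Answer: $-81224364$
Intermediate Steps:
$j = -12$
$A{\left(b \right)} = -12 + b$ ($A{\left(b \right)} = b - 12 = -12 + b$)
$n = 1615$ ($n = \left(-1 + 18\right) 95 = 17 \cdot 95 = 1615$)
$\left(n + A{\left(s \right)}\right) \left(-46002 + E{\left(-29,31 \right)}\right) = \left(1615 + \left(-12 + 171\right)\right) \left(-46002 + 216\right) = \left(1615 + 159\right) \left(-45786\right) = 1774 \left(-45786\right) = -81224364$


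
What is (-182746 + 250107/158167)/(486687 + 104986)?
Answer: -28904136475/93583143391 ≈ -0.30886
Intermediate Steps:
(-182746 + 250107/158167)/(486687 + 104986) = (-182746 + 250107*(1/158167))/591673 = (-182746 + 250107/158167)*(1/591673) = -28904136475/158167*1/591673 = -28904136475/93583143391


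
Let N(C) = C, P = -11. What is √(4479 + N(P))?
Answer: 2*√1117 ≈ 66.843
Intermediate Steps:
√(4479 + N(P)) = √(4479 - 11) = √4468 = 2*√1117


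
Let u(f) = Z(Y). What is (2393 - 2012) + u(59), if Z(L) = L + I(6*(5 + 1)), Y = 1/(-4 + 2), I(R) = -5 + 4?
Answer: 759/2 ≈ 379.50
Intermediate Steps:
I(R) = -1
Y = -1/2 (Y = 1/(-2) = -1/2 ≈ -0.50000)
Z(L) = -1 + L (Z(L) = L - 1 = -1 + L)
u(f) = -3/2 (u(f) = -1 - 1/2 = -3/2)
(2393 - 2012) + u(59) = (2393 - 2012) - 3/2 = 381 - 3/2 = 759/2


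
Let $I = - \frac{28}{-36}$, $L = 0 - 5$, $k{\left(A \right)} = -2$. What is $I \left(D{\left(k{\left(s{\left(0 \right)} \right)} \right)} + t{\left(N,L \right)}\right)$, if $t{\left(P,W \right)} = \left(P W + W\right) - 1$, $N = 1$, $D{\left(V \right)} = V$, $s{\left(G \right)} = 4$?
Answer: $- \frac{91}{9} \approx -10.111$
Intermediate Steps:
$L = -5$ ($L = 0 - 5 = -5$)
$t{\left(P,W \right)} = -1 + W + P W$ ($t{\left(P,W \right)} = \left(W + P W\right) - 1 = -1 + W + P W$)
$I = \frac{7}{9}$ ($I = \left(-28\right) \left(- \frac{1}{36}\right) = \frac{7}{9} \approx 0.77778$)
$I \left(D{\left(k{\left(s{\left(0 \right)} \right)} \right)} + t{\left(N,L \right)}\right) = \frac{7 \left(-2 - 11\right)}{9} = \frac{7}{9} \left(-13\right) = - \frac{91}{9}$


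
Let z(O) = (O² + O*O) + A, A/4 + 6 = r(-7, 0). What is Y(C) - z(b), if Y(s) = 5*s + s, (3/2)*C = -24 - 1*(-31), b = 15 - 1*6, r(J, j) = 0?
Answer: -110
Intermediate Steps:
b = 9 (b = 15 - 6 = 9)
C = 14/3 (C = 2*(-24 - 1*(-31))/3 = 2*(-24 + 31)/3 = (⅔)*7 = 14/3 ≈ 4.6667)
A = -24 (A = -24 + 4*0 = -24 + 0 = -24)
z(O) = -24 + 2*O² (z(O) = (O² + O*O) - 24 = (O² + O²) - 24 = 2*O² - 24 = -24 + 2*O²)
Y(s) = 6*s
Y(C) - z(b) = 6*(14/3) - (-24 + 2*9²) = 28 - (-24 + 2*81) = 28 - (-24 + 162) = 28 - 1*138 = 28 - 138 = -110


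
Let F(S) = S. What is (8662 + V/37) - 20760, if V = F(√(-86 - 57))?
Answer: -12098 + I*√143/37 ≈ -12098.0 + 0.3232*I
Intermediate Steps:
V = I*√143 (V = √(-86 - 57) = √(-143) = I*√143 ≈ 11.958*I)
(8662 + V/37) - 20760 = (8662 + (I*√143)/37) - 20760 = (8662 + (I*√143)*(1/37)) - 20760 = (8662 + I*√143/37) - 20760 = -12098 + I*√143/37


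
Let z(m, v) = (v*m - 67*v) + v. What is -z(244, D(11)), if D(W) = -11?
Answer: 1958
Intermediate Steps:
z(m, v) = -66*v + m*v (z(m, v) = (m*v - 67*v) + v = (-67*v + m*v) + v = -66*v + m*v)
-z(244, D(11)) = -(-11)*(-66 + 244) = -(-11)*178 = -1*(-1958) = 1958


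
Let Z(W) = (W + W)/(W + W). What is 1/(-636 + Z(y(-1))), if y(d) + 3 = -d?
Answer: -1/635 ≈ -0.0015748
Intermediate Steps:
y(d) = -3 - d
Z(W) = 1 (Z(W) = (2*W)/((2*W)) = (2*W)*(1/(2*W)) = 1)
1/(-636 + Z(y(-1))) = 1/(-636 + 1) = 1/(-635) = -1/635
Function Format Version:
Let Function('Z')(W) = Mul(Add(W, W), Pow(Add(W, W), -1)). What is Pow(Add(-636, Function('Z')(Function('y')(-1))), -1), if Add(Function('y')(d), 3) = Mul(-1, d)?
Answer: Rational(-1, 635) ≈ -0.0015748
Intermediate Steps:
Function('y')(d) = Add(-3, Mul(-1, d))
Function('Z')(W) = 1 (Function('Z')(W) = Mul(Mul(2, W), Pow(Mul(2, W), -1)) = Mul(Mul(2, W), Mul(Rational(1, 2), Pow(W, -1))) = 1)
Pow(Add(-636, Function('Z')(Function('y')(-1))), -1) = Pow(Add(-636, 1), -1) = Pow(-635, -1) = Rational(-1, 635)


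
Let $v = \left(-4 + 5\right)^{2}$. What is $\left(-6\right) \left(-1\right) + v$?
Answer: $7$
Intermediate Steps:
$v = 1$ ($v = 1^{2} = 1$)
$\left(-6\right) \left(-1\right) + v = \left(-6\right) \left(-1\right) + 1 = 6 + 1 = 7$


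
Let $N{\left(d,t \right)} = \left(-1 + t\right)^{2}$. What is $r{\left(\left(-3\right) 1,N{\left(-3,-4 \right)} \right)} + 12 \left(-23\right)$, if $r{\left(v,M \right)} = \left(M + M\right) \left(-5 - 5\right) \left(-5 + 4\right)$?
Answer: $224$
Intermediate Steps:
$r{\left(v,M \right)} = 20 M$ ($r{\left(v,M \right)} = 2 M \left(-10\right) \left(-1\right) = - 20 M \left(-1\right) = 20 M$)
$r{\left(\left(-3\right) 1,N{\left(-3,-4 \right)} \right)} + 12 \left(-23\right) = 20 \left(-1 - 4\right)^{2} + 12 \left(-23\right) = 20 \left(-5\right)^{2} - 276 = 20 \cdot 25 - 276 = 500 - 276 = 224$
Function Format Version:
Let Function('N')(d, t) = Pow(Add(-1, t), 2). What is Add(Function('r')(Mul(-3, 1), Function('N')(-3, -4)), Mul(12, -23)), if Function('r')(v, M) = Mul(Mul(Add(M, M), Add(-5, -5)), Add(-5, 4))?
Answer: 224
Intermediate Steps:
Function('r')(v, M) = Mul(20, M) (Function('r')(v, M) = Mul(Mul(Mul(2, M), -10), -1) = Mul(Mul(-20, M), -1) = Mul(20, M))
Add(Function('r')(Mul(-3, 1), Function('N')(-3, -4)), Mul(12, -23)) = Add(Mul(20, Pow(Add(-1, -4), 2)), Mul(12, -23)) = Add(Mul(20, Pow(-5, 2)), -276) = Add(Mul(20, 25), -276) = Add(500, -276) = 224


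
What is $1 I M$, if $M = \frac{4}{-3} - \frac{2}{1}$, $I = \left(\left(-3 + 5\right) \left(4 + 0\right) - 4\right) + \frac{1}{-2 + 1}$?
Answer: $-10$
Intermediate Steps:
$I = 3$ ($I = \left(2 \cdot 4 - 4\right) + \frac{1}{-1} = \left(8 - 4\right) - 1 = 4 - 1 = 3$)
$M = - \frac{10}{3}$ ($M = 4 \left(- \frac{1}{3}\right) - 2 = - \frac{4}{3} - 2 = - \frac{10}{3} \approx -3.3333$)
$1 I M = 1 \cdot 3 \left(- \frac{10}{3}\right) = 3 \left(- \frac{10}{3}\right) = -10$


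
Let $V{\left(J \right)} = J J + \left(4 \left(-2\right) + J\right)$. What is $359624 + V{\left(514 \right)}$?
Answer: $624326$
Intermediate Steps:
$V{\left(J \right)} = -8 + J + J^{2}$ ($V{\left(J \right)} = J^{2} + \left(-8 + J\right) = -8 + J + J^{2}$)
$359624 + V{\left(514 \right)} = 359624 + \left(-8 + 514 + 514^{2}\right) = 359624 + \left(-8 + 514 + 264196\right) = 359624 + 264702 = 624326$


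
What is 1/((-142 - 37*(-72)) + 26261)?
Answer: 1/28783 ≈ 3.4743e-5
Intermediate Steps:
1/((-142 - 37*(-72)) + 26261) = 1/((-142 + 2664) + 26261) = 1/(2522 + 26261) = 1/28783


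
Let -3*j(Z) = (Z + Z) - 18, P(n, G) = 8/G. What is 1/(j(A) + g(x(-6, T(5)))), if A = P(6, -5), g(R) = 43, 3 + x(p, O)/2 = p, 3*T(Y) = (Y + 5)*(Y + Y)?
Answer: 15/751 ≈ 0.019973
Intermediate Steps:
T(Y) = 2*Y*(5 + Y)/3 (T(Y) = ((Y + 5)*(Y + Y))/3 = ((5 + Y)*(2*Y))/3 = (2*Y*(5 + Y))/3 = 2*Y*(5 + Y)/3)
x(p, O) = -6 + 2*p
A = -8/5 (A = 8/(-5) = 8*(-1/5) = -8/5 ≈ -1.6000)
j(Z) = 6 - 2*Z/3 (j(Z) = -((Z + Z) - 18)/3 = -(2*Z - 18)/3 = -(-18 + 2*Z)/3 = 6 - 2*Z/3)
1/(j(A) + g(x(-6, T(5)))) = 1/((6 - 2/3*(-8/5)) + 43) = 1/((6 + 16/15) + 43) = 1/(106/15 + 43) = 1/(751/15) = 15/751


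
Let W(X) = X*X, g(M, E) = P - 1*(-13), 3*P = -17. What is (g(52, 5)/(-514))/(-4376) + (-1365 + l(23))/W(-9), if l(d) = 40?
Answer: -1490137103/91095192 ≈ -16.358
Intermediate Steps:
P = -17/3 (P = (⅓)*(-17) = -17/3 ≈ -5.6667)
g(M, E) = 22/3 (g(M, E) = -17/3 - 1*(-13) = -17/3 + 13 = 22/3)
W(X) = X²
(g(52, 5)/(-514))/(-4376) + (-1365 + l(23))/W(-9) = ((22/3)/(-514))/(-4376) + (-1365 + 40)/((-9)²) = ((22/3)*(-1/514))*(-1/4376) - 1325/81 = -11/771*(-1/4376) - 1325*1/81 = 11/3373896 - 1325/81 = -1490137103/91095192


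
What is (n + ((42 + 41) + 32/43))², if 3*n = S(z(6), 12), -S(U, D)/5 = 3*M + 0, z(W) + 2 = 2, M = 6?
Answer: 5340721/1849 ≈ 2888.4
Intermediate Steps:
z(W) = 0 (z(W) = -2 + 2 = 0)
S(U, D) = -90 (S(U, D) = -5*(3*6 + 0) = -5*(18 + 0) = -5*18 = -90)
n = -30 (n = (⅓)*(-90) = -30)
(n + ((42 + 41) + 32/43))² = (-30 + ((42 + 41) + 32/43))² = (-30 + (83 + 32*(1/43)))² = (-30 + (83 + 32/43))² = (-30 + 3601/43)² = (2311/43)² = 5340721/1849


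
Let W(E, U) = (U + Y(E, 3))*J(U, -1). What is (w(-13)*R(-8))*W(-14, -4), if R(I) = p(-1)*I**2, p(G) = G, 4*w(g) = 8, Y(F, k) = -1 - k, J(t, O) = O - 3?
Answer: -4096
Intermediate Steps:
J(t, O) = -3 + O
w(g) = 2 (w(g) = (1/4)*8 = 2)
R(I) = -I**2
W(E, U) = 16 - 4*U (W(E, U) = (U + (-1 - 1*3))*(-3 - 1) = (U + (-1 - 3))*(-4) = (U - 4)*(-4) = (-4 + U)*(-4) = 16 - 4*U)
(w(-13)*R(-8))*W(-14, -4) = (2*(-1*(-8)**2))*(16 - 4*(-4)) = (2*(-1*64))*(16 + 16) = (2*(-64))*32 = -128*32 = -4096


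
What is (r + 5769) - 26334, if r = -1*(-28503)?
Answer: 7938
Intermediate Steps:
r = 28503
(r + 5769) - 26334 = (28503 + 5769) - 26334 = 34272 - 26334 = 7938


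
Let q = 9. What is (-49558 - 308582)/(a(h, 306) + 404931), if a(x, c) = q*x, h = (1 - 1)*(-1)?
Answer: -119380/134977 ≈ -0.88445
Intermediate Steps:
h = 0 (h = 0*(-1) = 0)
a(x, c) = 9*x
(-49558 - 308582)/(a(h, 306) + 404931) = (-49558 - 308582)/(9*0 + 404931) = -358140/(0 + 404931) = -358140/404931 = -358140*1/404931 = -119380/134977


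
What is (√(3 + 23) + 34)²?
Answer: (34 + √26)² ≈ 1528.7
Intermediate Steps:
(√(3 + 23) + 34)² = (√26 + 34)² = (34 + √26)²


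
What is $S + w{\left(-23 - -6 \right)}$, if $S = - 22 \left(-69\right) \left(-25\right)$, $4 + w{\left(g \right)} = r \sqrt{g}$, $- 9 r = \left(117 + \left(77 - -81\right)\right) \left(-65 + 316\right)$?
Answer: $-37954 - \frac{69025 i \sqrt{17}}{9} \approx -37954.0 - 31622.0 i$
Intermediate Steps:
$r = - \frac{69025}{9}$ ($r = - \frac{\left(117 + \left(77 - -81\right)\right) \left(-65 + 316\right)}{9} = - \frac{\left(117 + \left(77 + 81\right)\right) 251}{9} = - \frac{\left(117 + 158\right) 251}{9} = - \frac{275 \cdot 251}{9} = \left(- \frac{1}{9}\right) 69025 = - \frac{69025}{9} \approx -7669.4$)
$w{\left(g \right)} = -4 - \frac{69025 \sqrt{g}}{9}$
$S = -37950$ ($S = - \left(-1518\right) \left(-25\right) = \left(-1\right) 37950 = -37950$)
$S + w{\left(-23 - -6 \right)} = -37950 - \left(4 + \frac{69025 \sqrt{-23 - -6}}{9}\right) = -37950 - \left(4 + \frac{69025 \sqrt{-23 + 6}}{9}\right) = -37950 - \left(4 + \frac{69025 \sqrt{-17}}{9}\right) = -37950 - \left(4 + \frac{69025 i \sqrt{17}}{9}\right) = -37954 - \frac{69025 i \sqrt{17}}{9}$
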